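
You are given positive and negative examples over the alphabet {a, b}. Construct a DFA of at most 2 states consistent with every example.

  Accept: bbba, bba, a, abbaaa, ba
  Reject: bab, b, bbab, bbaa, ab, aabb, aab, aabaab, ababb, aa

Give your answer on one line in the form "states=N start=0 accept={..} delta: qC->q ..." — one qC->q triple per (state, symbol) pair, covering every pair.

states=2 start=0 accept={1} delta: 0a->1 0b->0 1a->0 1b->0

Grow the machine one transition at a time. Run the examples from 0; the earliest place one falls off (shortest prefix, ties alphabetical) gets sent to the lowest-numbered state that keeps every Accept/Reject pair distinguishable — a pair clashes when both reach the same state with identical unread suffix — and to a fresh state only if none does.
a: 0a undefined. 0a->0: no, a/aa meet in 0. Open state 1: 0a->1.
b: 0b undefined. 0b->0: ok.
aa: 1a undefined. 1a->0: ok.
ab: 1b undefined. 1b->0: ok.
All examples now run through 2 states with every (state, symbol) defined. Accept strings end in {1}, Reject strings end in {0}; accept={1}.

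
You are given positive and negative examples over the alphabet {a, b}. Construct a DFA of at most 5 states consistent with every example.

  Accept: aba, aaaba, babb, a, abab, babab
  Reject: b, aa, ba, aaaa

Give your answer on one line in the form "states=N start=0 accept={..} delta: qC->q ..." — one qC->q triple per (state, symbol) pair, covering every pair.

Grow the machine one transition at a time. Run the examples from 0; the earliest place one falls off (shortest prefix, ties alphabetical) gets sent to the lowest-numbered state that keeps every Accept/Reject pair distinguishable — a pair clashes when both reach the same state with identical unread suffix — and to a fresh state only if none does.
a: 0a undefined. 0a->0: no, aba/ba meet in 0 with "ba" left. Open state 1: 0a->1.
b: 0b undefined. 0b->0: no, a/ba meet in 1. 0b->1: no, a/b meet in 1. Open state 2: 0b->2.
aa: 1a undefined. 1a->0: ok.
ab: 1b undefined. 1b->0: no, abab/aa meet in 0. 1b->1: no, aba/aa meet in 0. 1b->2: no, aba/ba meet in 2 with "a" left. Open state 3: 1b->3.
ba: 2a undefined. 2a->0: no, babab/b meet in 2. 2a->1: no, a/ba meet in 1. 2a->2: ok.
aba: 3a undefined. 3a->0: no, aba/aa meet in 0. 3a->1: ok.
bab: 2b undefined. 2b->0: no, babb/b meet in 2. 2b->1: no, babab/b meet in 2. 2b->2: no, babb/b meet in 2. 2b->3: ok.
babb: 3b undefined. 3b->0: no, babb/aa meet in 0. 3b->1: ok.
All examples now run through 4 states with every (state, symbol) defined. Accept strings end in {1,3}, Reject strings end in {0,2}; accept={1,3}.

states=4 start=0 accept={1,3} delta: 0a->1 0b->2 1a->0 1b->3 2a->2 2b->3 3a->1 3b->1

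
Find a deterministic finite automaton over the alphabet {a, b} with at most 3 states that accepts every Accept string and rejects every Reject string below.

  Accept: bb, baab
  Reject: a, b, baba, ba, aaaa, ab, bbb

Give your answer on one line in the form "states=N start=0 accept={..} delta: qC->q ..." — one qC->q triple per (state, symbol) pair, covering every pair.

states=3 start=0 accept={2} delta: 0a->0 0b->1 1a->1 1b->2 2a->0 2b->0

Fold the examples into a partial DFA from state 0: repeatedly fix the first undefined (state, symbol) met by the shortest-then-alphabetical prefix, trying targets in increasing order and rejecting any under which an Accept and a Reject string meet in one state with the same remainder; add a state when all current targets are rejected. Accepting states are where Accept strings end.
a: 0a undefined. 0a->0: ok.
b: 0b undefined. 0b->0: no, bb/a meet in 0. Open state 1: 0b->1.
ba: 1a undefined. 1a->0: no, baab/b meet in 1. 1a->1: ok.
bb: 1b undefined. 1b->0: no, bb/a meet in 0. 1b->1: no, bb/b meet in 1. Open state 2: 1b->2.
bbb: 2b undefined. 2b->0: ok.
baba: 2a undefined. 2a->0: ok.
All examples now run through 3 states with every (state, symbol) defined. Accept strings end in {2}, Reject strings end in {0,1}; accept={2}.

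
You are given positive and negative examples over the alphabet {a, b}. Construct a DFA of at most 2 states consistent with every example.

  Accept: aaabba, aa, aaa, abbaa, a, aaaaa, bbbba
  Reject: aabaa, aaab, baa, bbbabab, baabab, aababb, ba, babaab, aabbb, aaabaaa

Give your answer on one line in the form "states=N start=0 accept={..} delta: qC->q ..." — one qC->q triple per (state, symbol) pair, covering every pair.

Fold the examples into a partial DFA from state 0: repeatedly fix the first undefined (state, symbol) met by the shortest-then-alphabetical prefix, trying targets in increasing order and rejecting any under which an Accept and a Reject string meet in one state with the same remainder; add a state when all current targets are rejected. Accepting states are where Accept strings end.
a: 0a undefined. 0a->0: ok.
b: 0b undefined. 0b->0: no, aaabba/aabaa meet in 0. Open state 1: 0b->1.
ba: 1a undefined. 1a->0: no, aa/aabaa meet in 0. 1a->1: ok.
bb: 1b undefined. 1b->0: ok.
All examples now run through 2 states with every (state, symbol) defined. Accept strings end in {0}, Reject strings end in {1}; accept={0}.

states=2 start=0 accept={0} delta: 0a->0 0b->1 1a->1 1b->0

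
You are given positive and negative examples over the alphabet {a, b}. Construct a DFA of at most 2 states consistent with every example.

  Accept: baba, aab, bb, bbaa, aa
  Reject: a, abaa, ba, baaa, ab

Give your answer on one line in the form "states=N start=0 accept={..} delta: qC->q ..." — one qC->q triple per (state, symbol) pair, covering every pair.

Fold the examples into a partial DFA from state 0: repeatedly fix the first undefined (state, symbol) met by the shortest-then-alphabetical prefix, trying targets in increasing order and rejecting any under which an Accept and a Reject string meet in one state with the same remainder; add a state when all current targets are rejected. Accepting states are where Accept strings end.
a: 0a undefined. 0a->0: no, aab/ab meet in 0 with "b" left. Open state 1: 0a->1.
b: 0b undefined. 0b->0: ok.
aa: 1a undefined. 1a->0: ok.
ab: 1b undefined. 1b->0: no, baba/a meet in 1. 1b->1: ok.
All examples now run through 2 states with every (state, symbol) defined. Accept strings end in {0}, Reject strings end in {1}; accept={0}.

states=2 start=0 accept={0} delta: 0a->1 0b->0 1a->0 1b->1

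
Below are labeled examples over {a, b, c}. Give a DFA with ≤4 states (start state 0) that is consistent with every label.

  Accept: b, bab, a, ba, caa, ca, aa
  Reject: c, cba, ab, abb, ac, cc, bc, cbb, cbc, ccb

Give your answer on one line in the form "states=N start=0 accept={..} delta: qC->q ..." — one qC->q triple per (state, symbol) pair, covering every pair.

Grow the machine one transition at a time. Run the examples from 0; the earliest place one falls off (shortest prefix, ties alphabetical) gets sent to the lowest-numbered state that keeps every Accept/Reject pair distinguishable — a pair clashes when both reach the same state with identical unread suffix — and to a fresh state only if none does.
a: 0a undefined. 0a->0: no, b/ab meet in 0 with "b" left. Open state 1: 0a->1.
b: 0b undefined. 0b->0: no, bab/ab meet in 1 with "b" left. 0b->1: ok.
c: 0c undefined. 0c->0: no, b/ccb meet in 1. 0c->1: no, b/c meet in 1. Open state 2: 0c->2.
aa: 1a undefined. 1a->0: ok.
ab: 1b undefined. 1b->0: no, b/abb meet in 1. 1b->1: no, b/ab meet in 1. 1b->2: ok.
ac: 1c undefined. 1c->0: no, ba/ac meet in 0. 1c->1: no, b/ac meet in 1. 1c->2: ok.
ca: 2a undefined. 2a->0: ok.
cb: 2b undefined. 2b->0: no, b/cba meet in 1. 2b->1: no, b/abb meet in 1. 2b->2: no, ba/cba meet in 0. Open state 3: 2b->3.
cc: 2c undefined. 2c->0: no, b/ccb meet in 1. 2c->1: no, b/cc meet in 1. 2c->2: ok.
cba: 3a undefined. 3a->0: no, ba/cba meet in 0. 3a->1: no, b/cba meet in 1. 3a->2: ok.
cbb: 3b undefined. 3b->0: no, ba/cbb meet in 0. 3b->1: no, b/cbb meet in 1. 3b->2: ok.
cbc: 3c undefined. 3c->0: no, ba/cbc meet in 0. 3c->1: no, b/cbc meet in 1. 3c->2: ok.
All examples now run through 4 states with every (state, symbol) defined. Accept strings end in {0,1}, Reject strings end in {2,3}; accept={0,1}.

states=4 start=0 accept={0,1} delta: 0a->1 0b->1 0c->2 1a->0 1b->2 1c->2 2a->0 2b->3 2c->2 3a->2 3b->2 3c->2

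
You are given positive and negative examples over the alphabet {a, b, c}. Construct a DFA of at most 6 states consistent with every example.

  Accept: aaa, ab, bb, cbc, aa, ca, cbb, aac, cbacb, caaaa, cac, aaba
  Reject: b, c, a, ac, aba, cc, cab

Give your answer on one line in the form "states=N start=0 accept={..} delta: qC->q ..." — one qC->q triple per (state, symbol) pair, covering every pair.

states=4 start=0 accept={2,3} delta: 0a->1 0b->1 0c->1 1a->2 1b->3 1c->0 2a->2 2b->1 2c->2 3a->0 3b->2 3c->2

Grow the machine one transition at a time. Run the examples from 0; the earliest place one falls off (shortest prefix, ties alphabetical) gets sent to the lowest-numbered state that keeps every Accept/Reject pair distinguishable — a pair clashes when both reach the same state with identical unread suffix — and to a fresh state only if none does.
a: 0a undefined. 0a->0: no, aaa/a meet in 0. Open state 1: 0a->1.
b: 0b undefined. 0b->0: no, bb/b meet in 0. 0b->1: ok.
c: 0c undefined. 0c->0: no, ab/cab meet in 1 with "b" left. 0c->1: ok.
aa: 1a undefined. 1a->0: no, aaa/b meet in 1. 1a->1: no, aaa/b meet in 1. Open state 2: 1a->2.
ab: 1b undefined. 1b->0: no, cbc/b meet in 1. 1b->1: no, ab/b meet in 1. 1b->2: no, aaa/aba meet in 2 with "a" left. Open state 3: 1b->3.
ac: 1c undefined. 1c->0: ok.
aaa: 2a undefined. 2a->0: no, aaa/ac meet in 0. 2a->1: no, aaa/b meet in 1. 2a->2: ok.
aab: 2b undefined. 2b->0: no, aaba/b meet in 1. 2b->1: ok.
aac: 2c undefined. 2c->0: no, aac/ac meet in 0. 2c->1: no, aac/b meet in 1. 2c->2: ok.
aba: 3a undefined. 3a->0: ok.
cbb: 3b undefined. 3b->0: no, cbb/ac meet in 0. 3b->1: no, cbb/b meet in 1. 3b->2: ok.
cbc: 3c undefined. 3c->0: no, cbc/ac meet in 0. 3c->1: no, cbc/b meet in 1. 3c->2: ok.
All examples now run through 4 states with every (state, symbol) defined. Accept strings end in {2,3}, Reject strings end in {0,1}; accept={2,3}.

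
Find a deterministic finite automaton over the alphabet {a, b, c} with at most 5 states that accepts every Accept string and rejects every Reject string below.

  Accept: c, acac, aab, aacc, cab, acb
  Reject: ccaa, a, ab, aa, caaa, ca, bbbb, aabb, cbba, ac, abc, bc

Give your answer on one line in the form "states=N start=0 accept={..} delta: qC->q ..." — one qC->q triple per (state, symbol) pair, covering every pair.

State merging on the prefix tree: take the shortest (then alphabetical) example prefix whose next move is undefined and point that move at state 0, else 1, else 2, ...; a target is out if some Accept/Reject pair would then sit in one state with the same input left (inseparable). If every existing state is out, open a new one.
a: 0a undefined. 0a->0: no, c/ac meet in 0 with "c" left. Open state 1: 0a->1.
b: 0b undefined. 0b->0: no, c/bc meet in 0 with "c" left. 0b->1: ok.
c: 0c undefined. 0c->0: no, cab/ab meet in 1 with "b" left. 0c->1: no, c/a meet in 1. Open state 2: 0c->2.
aa: 1a undefined. 1a->0: no, aab/a meet in 1. 1a->1: no, aab/ab meet in 1 with "b" left. 1a->2: no, c/aa meet in 2. Open state 3: 1a->3.
ab: 1b undefined. 1b->0: no, c/abc meet in 2. 1b->1: ok.
ac: 1c undefined. 1c->0: no, acac/ac meet in 0. 1c->1: no, acb/a meet in 1. 1c->2: no, c/ac meet in 2. 1c->3: ok.
ca: 2a undefined. 2a->0: no, cab/a meet in 1. 2a->1: no, cab/a meet in 1. 2a->2: no, c/caaa meet in 2. 2a->3: ok.
cb: 2b undefined. 2b->0: ok.
cc: 2c undefined. 2c->0: ok.
aab: 3b undefined. 3b->0: ok.
aac: 3c undefined. 3c->0: ok.
aca: 3a undefined. 3a->0: ok.
All examples now run through 4 states with every (state, symbol) defined. Accept strings end in {0,2}, Reject strings end in {1,3}; accept={0,2}.

states=4 start=0 accept={0,2} delta: 0a->1 0b->1 0c->2 1a->3 1b->1 1c->3 2a->3 2b->0 2c->0 3a->0 3b->0 3c->0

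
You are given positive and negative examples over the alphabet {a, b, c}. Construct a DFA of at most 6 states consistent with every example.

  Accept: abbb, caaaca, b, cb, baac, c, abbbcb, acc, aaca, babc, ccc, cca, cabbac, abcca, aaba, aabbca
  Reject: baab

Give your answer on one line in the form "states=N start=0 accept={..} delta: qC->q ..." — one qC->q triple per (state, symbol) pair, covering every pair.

states=3 start=0 accept={0,1} delta: 0a->0 0b->1 0c->0 1a->1 1b->2 1c->0 2a->0 2b->0 2c->0

Fold the examples into a partial DFA from state 0: repeatedly fix the first undefined (state, symbol) met by the shortest-then-alphabetical prefix, trying targets in increasing order and rejecting any under which an Accept and a Reject string meet in one state with the same remainder; add a state when all current targets are rejected. Accepting states are where Accept strings end.
a: 0a undefined. 0a->0: ok.
b: 0b undefined. 0b->0: no, abbb/baab meet in 0. Open state 1: 0b->1.
c: 0c undefined. 0c->0: ok.
ba: 1a undefined. 1a->0: no, b/baab meet in 1. 1a->1: ok.
abb: 1b undefined. 1b->0: no, caaaca/baab meet in 0. 1b->1: no, abbb/baab meet in 1. Open state 2: 1b->2.
abc: 1c undefined. 1c->0: ok.
abbb: 2b undefined. 2b->0: ok.
babc: 2c undefined. 2c->0: ok.
cabba: 2a undefined. 2a->0: ok.
All examples now run through 3 states with every (state, symbol) defined. Accept strings end in {0,1}, Reject strings end in {2}; accept={0,1}.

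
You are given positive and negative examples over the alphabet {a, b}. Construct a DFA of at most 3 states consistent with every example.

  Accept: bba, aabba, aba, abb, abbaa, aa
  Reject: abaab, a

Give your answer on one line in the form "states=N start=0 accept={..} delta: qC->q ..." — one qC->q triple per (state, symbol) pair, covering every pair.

states=3 start=0 accept={0} delta: 0a->1 0b->1 1a->0 1b->2 2a->0 2b->0

State merging on the prefix tree: take the shortest (then alphabetical) example prefix whose next move is undefined and point that move at state 0, else 1, else 2, ...; a target is out if some Accept/Reject pair would then sit in one state with the same input left (inseparable). If every existing state is out, open a new one.
a: 0a undefined. 0a->0: no, aa/a meet in 0. Open state 1: 0a->1.
b: 0b undefined. 0b->0: no, bba/a meet in 1. 0b->1: ok.
aa: 1a undefined. 1a->0: ok.
ab: 1b undefined. 1b->0: no, bba/abaab meet in 1. 1b->1: no, abb/abaab meet in 1. Open state 2: 1b->2.
aba: 2a undefined. 2a->0: ok.
abb: 2b undefined. 2b->0: ok.
All examples now run through 3 states with every (state, symbol) defined. Accept strings end in {0}, Reject strings end in {1,2}; accept={0}.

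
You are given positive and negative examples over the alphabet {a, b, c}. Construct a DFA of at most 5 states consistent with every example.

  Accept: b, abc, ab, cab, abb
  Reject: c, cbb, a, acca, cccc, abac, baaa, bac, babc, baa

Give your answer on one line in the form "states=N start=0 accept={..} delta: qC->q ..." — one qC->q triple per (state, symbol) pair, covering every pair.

states=3 start=0 accept={1} delta: 0a->0 0b->1 0c->2 1a->2 1b->1 1c->1 2a->0 2b->2 2c->0

State merging on the prefix tree: take the shortest (then alphabetical) example prefix whose next move is undefined and point that move at state 0, else 1, else 2, ...; a target is out if some Accept/Reject pair would then sit in one state with the same input left (inseparable). If every existing state is out, open a new one.
a: 0a undefined. 0a->0: ok.
b: 0b undefined. 0b->0: no, b/a meet in 0. Open state 1: 0b->1.
c: 0c undefined. 0c->0: no, abb/cbb meet in 1 with "b" left. 0c->1: no, b/c meet in 1. Open state 2: 0c->2.
ba: 1a undefined. 1a->0: no, abc/babc meet in 1 with "c" left. 1a->1: no, b/baaa meet in 1. 1a->2: ok.
ca: 2a undefined. 2a->0: ok.
cb: 2b undefined. 2b->0: no, b/cbb meet in 1. 2b->1: no, abc/babc meet in 1 with "c" left. 2b->2: ok.
cc: 2c undefined. 2c->0: ok.
abb: 1b undefined. 1b->0: no, abb/a meet in 0. 1b->1: ok.
abc: 1c undefined. 1c->0: no, abc/a meet in 0. 1c->1: ok.
All examples now run through 3 states with every (state, symbol) defined. Accept strings end in {1}, Reject strings end in {0,2}; accept={1}.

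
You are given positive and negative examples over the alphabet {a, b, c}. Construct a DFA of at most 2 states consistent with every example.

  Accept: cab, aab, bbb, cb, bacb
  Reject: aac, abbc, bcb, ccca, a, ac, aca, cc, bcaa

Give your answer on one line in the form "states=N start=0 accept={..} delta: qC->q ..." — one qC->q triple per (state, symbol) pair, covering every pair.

State merging on the prefix tree: take the shortest (then alphabetical) example prefix whose next move is undefined and point that move at state 0, else 1, else 2, ...; a target is out if some Accept/Reject pair would then sit in one state with the same input left (inseparable). If every existing state is out, open a new one.
a: 0a undefined. 0a->0: ok.
b: 0b undefined. 0b->0: no, aab/a meet in 0. Open state 1: 0b->1.
c: 0c undefined. 0c->0: ok.
ba: 1a undefined. 1a->0: ok.
bb: 1b undefined. 1b->0: ok.
bc: 1c undefined. 1c->0: no, cab/bcb meet in 1. 1c->1: ok.
All examples now run through 2 states with every (state, symbol) defined. Accept strings end in {1}, Reject strings end in {0}; accept={1}.

states=2 start=0 accept={1} delta: 0a->0 0b->1 0c->0 1a->0 1b->0 1c->1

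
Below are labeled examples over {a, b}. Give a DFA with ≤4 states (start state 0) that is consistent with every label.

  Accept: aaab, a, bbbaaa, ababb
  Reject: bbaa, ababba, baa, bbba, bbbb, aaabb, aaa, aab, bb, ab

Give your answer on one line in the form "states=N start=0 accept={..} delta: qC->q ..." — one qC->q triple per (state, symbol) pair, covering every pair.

State merging on the prefix tree: take the shortest (then alphabetical) example prefix whose next move is undefined and point that move at state 0, else 1, else 2, ...; a target is out if some Accept/Reject pair would then sit in one state with the same input left (inseparable). If every existing state is out, open a new one.
a: 0a undefined. 0a->0: no, aaab/aab meet in 0 with "b" left. Open state 1: 0a->1.
b: 0b undefined. 0b->0: no, a/bbba meet in 1. 0b->1: ok.
aa: 1a undefined. 1a->0: no, aaab/bb meet in 1 with "b" left. 1a->1: no, aaab/aab meet in 1 with "b" left. Open state 2: 1a->2.
ab: 1b undefined. 1b->0: ok.
aaa: 2a undefined. 2a->0: ok.
aab: 2b undefined. 2b->0: ok.
All examples now run through 3 states with every (state, symbol) defined. Accept strings end in {1}, Reject strings end in {0,2}; accept={1}.

states=3 start=0 accept={1} delta: 0a->1 0b->1 1a->2 1b->0 2a->0 2b->0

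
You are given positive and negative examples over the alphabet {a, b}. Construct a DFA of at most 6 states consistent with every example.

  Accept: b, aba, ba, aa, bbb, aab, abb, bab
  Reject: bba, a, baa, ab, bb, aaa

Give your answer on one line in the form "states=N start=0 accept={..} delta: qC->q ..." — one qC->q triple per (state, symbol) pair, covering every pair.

Grow the machine one transition at a time. Run the examples from 0; the earliest place one falls off (shortest prefix, ties alphabetical) gets sent to the lowest-numbered state that keeps every Accept/Reject pair distinguishable — a pair clashes when both reach the same state with identical unread suffix — and to a fresh state only if none does.
a: 0a undefined. 0a->0: no, b/ab meet in 0 with "b" left. Open state 1: 0a->1.
b: 0b undefined. 0b->0: no, b/bb meet in 0. 0b->1: no, b/a meet in 1. Open state 2: 0b->2.
aa: 1a undefined. 1a->0: ok.
ab: 1b undefined. 1b->0: no, aba/a meet in 1. 1b->1: no, abb/a meet in 1. 1b->2: no, b/ab meet in 2. Open state 3: 1b->3.
ba: 2a undefined. 2a->0: ok.
bb: 2b undefined. 2b->0: no, ba/bb meet in 0. 2b->1: no, ba/bba meet in 0. 2b->2: no, b/bb meet in 2. 2b->3: no, aba/bba meet in 3 with "a" left. Open state 4: 2b->4.
aba: 3a undefined. 3a->0: ok.
abb: 3b undefined. 3b->0: ok.
bba: 4a undefined. 4a->0: no, aba/bba meet in 0. 4a->1: ok.
bbb: 4b undefined. 4b->0: ok.
All examples now run through 5 states with every (state, symbol) defined. Accept strings end in {0,2}, Reject strings end in {1,3,4}; accept={0,2}.

states=5 start=0 accept={0,2} delta: 0a->1 0b->2 1a->0 1b->3 2a->0 2b->4 3a->0 3b->0 4a->1 4b->0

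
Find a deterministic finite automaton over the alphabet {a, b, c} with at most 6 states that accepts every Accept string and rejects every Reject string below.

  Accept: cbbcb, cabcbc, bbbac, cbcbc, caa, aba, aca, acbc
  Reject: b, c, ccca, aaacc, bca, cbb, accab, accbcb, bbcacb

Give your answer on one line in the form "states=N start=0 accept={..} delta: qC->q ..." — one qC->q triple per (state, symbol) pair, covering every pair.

State merging on the prefix tree: take the shortest (then alphabetical) example prefix whose next move is undefined and point that move at state 0, else 1, else 2, ...; a target is out if some Accept/Reject pair would then sit in one state with the same input left (inseparable). If every existing state is out, open a new one.
a: 0a undefined. 0a->0: ok.
b: 0b undefined. 0b->0: no, bbbac/c meet in 0 with "c" left. Open state 1: 0b->1.
c: 0c undefined. 0c->0: no, caa/c meet in 0. 0c->1: ok.
bb: 1b undefined. 1b->0: no, cbcbc/b meet in 1. 1b->1: no, acbc/aaacc meet in 1 with "c" left. Open state 2: 1b->2.
bc: 1c undefined. 1c->0: no, aba/ccca meet in 1 with "a" left. 1c->1: no, aba/ccca meet in 1 with "a" left. 1c->2: no, cbbcb/accbcb meet in 2 with "bcb" left. Open state 3: 1c->3.
ca: 1a undefined. 1a->0: ok.
bbb: 2b undefined. 2b->0: no, bbbac/b meet in 1. 2b->1: no, bbbac/b meet in 1. 2b->2: ok.
bbc: 2c undefined. 2c->0: no, cbbcb/b meet in 1. 2c->1: no, cbbcb/cbb meet in 2. 2c->2: no, cbbcb/cbb meet in 2. 2c->3: no, acbc/aaacc meet in 3. Open state 4: 2c->4.
bca: 3a undefined. 3a->0: no, caa/bca meet in 0. 3a->1: ok.
ccc: 3c undefined. 3c->0: no, caa/ccca meet in 0. 3c->1: no, caa/ccca meet in 0. 3c->2: ok.
accb: 3b undefined. 3b->0: no, cabcbc/b meet in 1. 3b->1: no, cabcbc/aaacc meet in 3. 3b->2: no, cbbcb/accbcb meet in 4 with "b" left. 3b->3: no, cabcbc/cbb meet in 2. 3b->4: ok.
bbba: 2a undefined. 2a->0: no, bbbac/b meet in 1. 2a->1: no, bbbac/aaacc meet in 3. 2a->2: ok.
bbca: 4a undefined. 4a->0: ok.
cbcb: 4b undefined. 4b->0: no, cbcbc/b meet in 1. 4b->1: no, cbbcb/b meet in 1. 4b->2: no, cbbcb/ccca meet in 2. 4b->3: no, cbbcb/aaacc meet in 3. 4b->4: ok.
accbc: 4c undefined. 4c->0: ok.
All examples now run through 5 states with every (state, symbol) defined. Accept strings end in {0,4}, Reject strings end in {1,2,3}; accept={0,4}.

states=5 start=0 accept={0,4} delta: 0a->0 0b->1 0c->1 1a->0 1b->2 1c->3 2a->2 2b->2 2c->4 3a->1 3b->4 3c->2 4a->0 4b->4 4c->0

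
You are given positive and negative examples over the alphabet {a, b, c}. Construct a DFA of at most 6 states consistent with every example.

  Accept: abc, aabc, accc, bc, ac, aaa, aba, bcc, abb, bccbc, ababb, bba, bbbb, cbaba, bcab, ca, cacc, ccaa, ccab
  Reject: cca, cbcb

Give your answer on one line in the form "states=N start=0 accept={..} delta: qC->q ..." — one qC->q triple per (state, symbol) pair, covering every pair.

Fold the examples into a partial DFA from state 0: repeatedly fix the first undefined (state, symbol) met by the shortest-then-alphabetical prefix, trying targets in increasing order and rejecting any under which an Accept and a Reject string meet in one state with the same remainder; add a state when all current targets are rejected. Accepting states are where Accept strings end.
a: 0a undefined. 0a->0: ok.
b: 0b undefined. 0b->0: ok.
c: 0c undefined. 0c->0: no, abc/cca meet in 0. Open state 1: 0c->1.
ca: 1a undefined. 1a->0: ok.
cb: 1b undefined. 1b->0: no, aaa/cbcb meet in 0. 1b->1: ok.
cc: 1c undefined. 1c->0: no, aaa/cca meet in 0. 1c->1: no, abc/cbcb meet in 1. Open state 2: 1c->2.
cca: 2a undefined. 2a->0: no, aaa/cca meet in 0. 2a->1: no, abc/cca meet in 1. 2a->2: no, bcc/cca meet in 2. Open state 3: 2a->3.
accc: 2c undefined. 2c->0: ok.
bccb: 2b undefined. 2b->0: no, accc/cbcb meet in 0. 2b->1: no, abc/cbcb meet in 1. 2b->2: no, bcc/cbcb meet in 2. 2b->3: ok.
ccaa: 3a undefined. 3a->0: ok.
ccab: 3b undefined. 3b->0: ok.
bccbc: 3c undefined. 3c->0: ok.
All examples now run through 4 states with every (state, symbol) defined. Accept strings end in {0,1,2}, Reject strings end in {3}; accept={0,1,2}.

states=4 start=0 accept={0,1,2} delta: 0a->0 0b->0 0c->1 1a->0 1b->1 1c->2 2a->3 2b->3 2c->0 3a->0 3b->0 3c->0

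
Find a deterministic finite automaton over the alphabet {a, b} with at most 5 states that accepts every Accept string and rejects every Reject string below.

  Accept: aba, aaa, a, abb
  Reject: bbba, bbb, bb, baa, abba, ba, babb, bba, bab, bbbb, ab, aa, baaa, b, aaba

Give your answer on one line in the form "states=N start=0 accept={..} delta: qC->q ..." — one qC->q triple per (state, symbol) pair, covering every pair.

states=4 start=0 accept={1} delta: 0a->1 0b->2 1a->0 1b->3 2a->2 2b->2 3a->1 3b->1

State merging on the prefix tree: take the shortest (then alphabetical) example prefix whose next move is undefined and point that move at state 0, else 1, else 2, ...; a target is out if some Accept/Reject pair would then sit in one state with the same input left (inseparable). If every existing state is out, open a new one.
a: 0a undefined. 0a->0: no, aba/ba meet in 0 with "ba" left. Open state 1: 0a->1.
b: 0b undefined. 0b->0: no, aaa/baaa meet in 1 with "aa" left. 0b->1: no, aba/bba meet in 1 with "ba" left. Open state 2: 0b->2.
aa: 1a undefined. 1a->0: ok.
ab: 1b undefined. 1b->0: no, abb/b meet in 2. 1b->1: no, aba/abba meet in 0. 1b->2: no, aba/ba meet in 2 with "a" left. Open state 3: 1b->3.
ba: 2a undefined. 2a->0: no, aaa/baa meet in 1. 2a->1: no, aaa/ba meet in 1. 2a->2: ok.
bb: 2b undefined. 2b->0: no, aaa/bba meet in 1. 2b->1: no, aba/bbba meet in 3 with "a" left. 2b->2: ok.
aba: 3a undefined. 3a->0: no, aba/aa meet in 0. 3a->1: ok.
abb: 3b undefined. 3b->0: no, aba/abba meet in 1. 3b->1: ok.
All examples now run through 4 states with every (state, symbol) defined. Accept strings end in {1}, Reject strings end in {0,2,3}; accept={1}.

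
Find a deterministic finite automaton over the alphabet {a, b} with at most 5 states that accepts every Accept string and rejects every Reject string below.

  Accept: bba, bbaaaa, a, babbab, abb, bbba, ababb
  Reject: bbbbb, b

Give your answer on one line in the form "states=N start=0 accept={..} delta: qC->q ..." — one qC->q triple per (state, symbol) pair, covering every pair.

states=4 start=0 accept={0,2,3} delta: 0a->0 0b->1 1a->0 1b->2 2a->2 2b->3 3a->0 3b->0

State merging on the prefix tree: take the shortest (then alphabetical) example prefix whose next move is undefined and point that move at state 0, else 1, else 2, ...; a target is out if some Accept/Reject pair would then sit in one state with the same input left (inseparable). If every existing state is out, open a new one.
a: 0a undefined. 0a->0: ok.
b: 0b undefined. 0b->0: no, bba/bbbbb meet in 0. Open state 1: 0b->1.
ba: 1a undefined. 1a->0: ok.
bb: 1b undefined. 1b->0: no, babbab/bbbbb meet in 1. 1b->1: no, babbab/bbbbb meet in 1. Open state 2: 1b->2.
bba: 2a undefined. 2a->0: no, babbab/b meet in 1. 2a->1: no, bba/b meet in 1. 2a->2: ok.
bbb: 2b undefined. 2b->0: no, bba/bbbbb meet in 2. 2b->1: no, babbab/bbbbb meet in 1. 2b->2: no, bba/bbbbb meet in 2. Open state 3: 2b->3.
bbba: 3a undefined. 3a->0: ok.
bbbb: 3b undefined. 3b->0: ok.
All examples now run through 4 states with every (state, symbol) defined. Accept strings end in {0,2,3}, Reject strings end in {1}; accept={0,2,3}.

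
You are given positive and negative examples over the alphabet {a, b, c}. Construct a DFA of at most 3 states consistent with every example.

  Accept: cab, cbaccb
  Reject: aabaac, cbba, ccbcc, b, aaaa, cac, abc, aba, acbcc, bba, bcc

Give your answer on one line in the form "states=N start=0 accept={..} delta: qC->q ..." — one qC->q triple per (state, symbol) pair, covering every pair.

Grow the machine one transition at a time. Run the examples from 0; the earliest place one falls off (shortest prefix, ties alphabetical) gets sent to the lowest-numbered state that keeps every Accept/Reject pair distinguishable — a pair clashes when both reach the same state with identical unread suffix — and to a fresh state only if none does.
a: 0a undefined. 0a->0: ok.
b: 0b undefined. 0b->0: ok.
c: 0c undefined. 0c->0: no, cab/aabaac meet in 0. Open state 1: 0c->1.
ca: 1a undefined. 1a->0: no, cab/b meet in 0. 1a->1: ok.
cb: 1b undefined. 1b->0: no, cab/cbba meet in 0. 1b->1: no, cab/aabaac meet in 1. Open state 2: 1b->2.
cc: 1c undefined. 1c->0: ok.
cba: 2a undefined. 2a->0: no, cbaccb/ccbcc meet in 0. 2a->1: ok.
cbb: 2b undefined. 2b->0: ok.
acbc: 2c undefined. 2c->0: ok.
All examples now run through 3 states with every (state, symbol) defined. Accept strings end in {2}, Reject strings end in {0,1}; accept={2}.

states=3 start=0 accept={2} delta: 0a->0 0b->0 0c->1 1a->1 1b->2 1c->0 2a->1 2b->0 2c->0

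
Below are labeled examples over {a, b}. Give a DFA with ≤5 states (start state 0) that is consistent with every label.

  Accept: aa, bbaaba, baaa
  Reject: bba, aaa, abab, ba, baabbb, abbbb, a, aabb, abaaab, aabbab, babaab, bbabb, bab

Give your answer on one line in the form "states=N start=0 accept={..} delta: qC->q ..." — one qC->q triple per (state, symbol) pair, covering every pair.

Fold the examples into a partial DFA from state 0: repeatedly fix the first undefined (state, symbol) met by the shortest-then-alphabetical prefix, trying targets in increasing order and rejecting any under which an Accept and a Reject string meet in one state with the same remainder; add a state when all current targets are rejected. Accepting states are where Accept strings end.
a: 0a undefined. 0a->0: no, aa/aaa meet in 0. Open state 1: 0a->1.
b: 0b undefined. 0b->0: no, baaa/aaa meet in 1 with "aa" left. 0b->1: no, aa/ba meet in 1 with "a" left. Open state 2: 0b->2.
aa: 1a undefined. 1a->0: ok.
ab: 1b undefined. 1b->0: no, aa/abab meet in 0. 1b->1: ok.
ba: 2a undefined. 2a->0: no, aa/ba meet in 0. 2a->1: no, baaa/aaa meet in 1. 2a->2: no, baaa/abab meet in 2. Open state 3: 2a->3.
bb: 2b undefined. 2b->0: no, aa/aabb meet in 0. 2b->1: no, aa/bba meet in 0. 2b->2: ok.
baa: 3a undefined. 3a->0: no, bbaaba/bba meet in 3. 3a->1: ok.
bab: 3b undefined. 3b->0: no, aa/aabbab meet in 0. 3b->1: ok.
All examples now run through 4 states with every (state, symbol) defined. Accept strings end in {0}, Reject strings end in {1,2,3}; accept={0}.

states=4 start=0 accept={0} delta: 0a->1 0b->2 1a->0 1b->1 2a->3 2b->2 3a->1 3b->1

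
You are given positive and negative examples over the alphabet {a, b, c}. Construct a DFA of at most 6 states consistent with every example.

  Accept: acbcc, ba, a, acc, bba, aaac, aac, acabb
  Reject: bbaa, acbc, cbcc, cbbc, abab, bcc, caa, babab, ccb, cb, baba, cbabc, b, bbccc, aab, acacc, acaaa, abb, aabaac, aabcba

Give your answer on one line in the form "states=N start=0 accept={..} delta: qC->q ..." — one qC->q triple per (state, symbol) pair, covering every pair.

Fold the examples into a partial DFA from state 0: repeatedly fix the first undefined (state, symbol) met by the shortest-then-alphabetical prefix, trying targets in increasing order and rejecting any under which an Accept and a Reject string meet in one state with the same remainder; add a state when all current targets are rejected. Accepting states are where Accept strings end.
a: 0a undefined. 0a->0: no, acbcc/cbcc meet in 0 with "cbcc" left. Open state 1: 0a->1.
b: 0b undefined. 0b->0: ok.
c: 0c undefined. 0c->0: ok.
aa: 1a undefined. 1a->0: no, ba/aabcba meet in 1. 1a->1: no, ba/bbaa meet in 1. Open state 2: 1a->2.
ab: 1b undefined. 1b->0: no, ba/baba meet in 1. 1b->1: no, ba/abb meet in 1. 1b->2: no, aac/cbabc meet in 2 with "c" left. Open state 3: 1b->3.
ac: 1c undefined. 1c->0: no, acbcc/acbc meet in 0. 1c->1: ok.
aaa: 2a undefined. 2a->0: no, ba/acaaa meet in 1. 2a->1: ok.
aab: 2b undefined. 2b->0: no, ba/aabcba meet in 1. 2b->1: no, ba/aab meet in 1. 2b->2: no, aac/aabaac meet in 2 with "c" left. 2b->3: no, acabb/abb meet in 3 with "b" left. Open state 4: 2b->4.
aac: 2c undefined. 2c->0: no, aac/cbcc meet in 0. 2c->1: no, ba/acacc meet in 1. 2c->2: no, aac/bbaa meet in 2. 2c->3: ok.
aba: 3a undefined. 3a->0: ok.
abb: 3b undefined. 3b->0: ok.
aaba: 4a undefined. 4a->0: no, ba/aabaac meet in 1. 4a->1: no, aac/aabaac meet in 3. 4a->2: no, ba/aabaac meet in 1. 4a->3: ok.
aabc: 4c undefined. 4c->0: no, ba/aabcba meet in 1. 4c->1: ok.
acbc: 3c undefined. 3c->0: no, acbcc/acbc meet in 0. 3c->1: no, acbcc/acbc meet in 1. 3c->2: ok.
acabb: 4b undefined. 4b->0: no, acabb/cbcc meet in 0. 4b->1: ok.
All examples now run through 5 states with every (state, symbol) defined. Accept strings end in {1,3}, Reject strings end in {0,2,4}; accept={1,3}.

states=5 start=0 accept={1,3} delta: 0a->1 0b->0 0c->0 1a->2 1b->3 1c->1 2a->1 2b->4 2c->3 3a->0 3b->0 3c->2 4a->3 4b->1 4c->1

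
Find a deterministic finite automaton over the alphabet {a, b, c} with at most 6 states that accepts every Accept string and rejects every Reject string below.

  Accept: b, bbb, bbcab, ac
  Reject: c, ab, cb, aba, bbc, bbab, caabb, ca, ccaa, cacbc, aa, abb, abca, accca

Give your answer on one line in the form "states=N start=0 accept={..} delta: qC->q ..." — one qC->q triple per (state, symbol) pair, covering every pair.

states=3 start=0 accept={0} delta: 0a->1 0b->0 0c->1 1a->2 1b->1 1c->0 2a->1 2b->0 2c->0

Fold the examples into a partial DFA from state 0: repeatedly fix the first undefined (state, symbol) met by the shortest-then-alphabetical prefix, trying targets in increasing order and rejecting any under which an Accept and a Reject string meet in one state with the same remainder; add a state when all current targets are rejected. Accepting states are where Accept strings end.
a: 0a undefined. 0a->0: no, b/ab meet in 0 with "b" left. Open state 1: 0a->1.
b: 0b undefined. 0b->0: ok.
c: 0c undefined. 0c->0: no, b/c meet in 0. 0c->1: ok.
aa: 1a undefined. 1a->0: no, b/ca meet in 0. 1a->1: no, bbcab/ab meet in 1 with "b" left. Open state 2: 1a->2.
ab: 1b undefined. 1b->0: no, b/ab meet in 0. 1b->1: ok.
ac: 1c undefined. 1c->0: ok.
caa: 2a undefined. 2a->0: no, b/caabb meet in 0. 2a->1: ok.
cac: 2c undefined. 2c->0: ok.
bbcab: 2b undefined. 2b->0: ok.
All examples now run through 3 states with every (state, symbol) defined. Accept strings end in {0}, Reject strings end in {1,2}; accept={0}.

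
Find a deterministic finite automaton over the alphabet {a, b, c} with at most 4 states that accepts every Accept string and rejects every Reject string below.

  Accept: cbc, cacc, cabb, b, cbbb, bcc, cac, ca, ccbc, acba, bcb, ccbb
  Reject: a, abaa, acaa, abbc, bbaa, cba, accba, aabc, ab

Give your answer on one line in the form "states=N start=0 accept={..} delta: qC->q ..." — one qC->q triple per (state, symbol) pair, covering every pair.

Fold the examples into a partial DFA from state 0: repeatedly fix the first undefined (state, symbol) met by the shortest-then-alphabetical prefix, trying targets in increasing order and rejecting any under which an Accept and a Reject string meet in one state with the same remainder; add a state when all current targets are rejected. Accepting states are where Accept strings end.
a: 0a undefined. 0a->0: no, b/ab meet in 0 with "b" left. Open state 1: 0a->1.
b: 0b undefined. 0b->0: ok.
c: 0c undefined. 0c->0: no, ca/a meet in 1. 0c->1: no, ca/bbaa meet in 1 with "a" left. Open state 2: 0c->2.
aa: 1a undefined. 1a->0: no, b/bbaa meet in 0. 1a->1: ok.
ab: 1b undefined. 1b->0: no, b/ab meet in 0. 1b->1: ok.
ac: 1c undefined. 1c->0: no, b/abbc meet in 0. 1c->1: no, acba/a meet in 1. 1c->2: no, acba/cba meet in 2 with "ba" left. Open state 3: 1c->3.
ca: 2a undefined. 2a->0: ok.
cb: 2b undefined. 2b->0: ok.
cc: 2c undefined. 2c->0: ok.
aca: 3a undefined. 3a->0: ok.
acb: 3b undefined. 3b->0: no, acba/a meet in 1. 3b->1: no, acba/a meet in 1. 3b->2: ok.
acc: 3c undefined. 3c->0: ok.
All examples now run through 4 states with every (state, symbol) defined. Accept strings end in {0,2}, Reject strings end in {1,3}; accept={0,2}.

states=4 start=0 accept={0,2} delta: 0a->1 0b->0 0c->2 1a->1 1b->1 1c->3 2a->0 2b->0 2c->0 3a->0 3b->2 3c->0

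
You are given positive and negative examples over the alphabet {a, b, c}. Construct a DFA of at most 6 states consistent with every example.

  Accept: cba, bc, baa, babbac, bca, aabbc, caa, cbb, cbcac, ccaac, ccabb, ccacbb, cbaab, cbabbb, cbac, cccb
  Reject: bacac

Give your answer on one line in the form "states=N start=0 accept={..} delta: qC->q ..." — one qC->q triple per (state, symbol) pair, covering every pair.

Fold the examples into a partial DFA from state 0: repeatedly fix the first undefined (state, symbol) met by the shortest-then-alphabetical prefix, trying targets in increasing order and rejecting any under which an Accept and a Reject string meet in one state with the same remainder; add a state when all current targets are rejected. Accepting states are where Accept strings end.
a: 0a undefined. 0a->0: ok.
b: 0b undefined. 0b->0: ok.
c: 0c undefined. 0c->0: no, cba/bacac meet in 0. Open state 1: 0c->1.
ca: 1a undefined. 1a->0: no, bc/bacac meet in 1. 1a->1: ok.
cb: 1b undefined. 1b->0: no, cbcac/bacac meet in 1 with "c" left. 1b->1: no, cbac/bacac meet in 1 with "c" left. Open state 2: 1b->2.
cc: 1c undefined. 1c->0: no, baa/bacac meet in 0. 1c->1: no, bc/bacac meet in 1. 1c->2: ok.
cba: 2a undefined. 2a->0: ok.
cbb: 2b undefined. 2b->0: ok.
cbc: 2c undefined. 2c->0: ok.
All examples now run through 3 states with every (state, symbol) defined. Accept strings end in {0,1}, Reject strings end in {2}; accept={0,1}.

states=3 start=0 accept={0,1} delta: 0a->0 0b->0 0c->1 1a->1 1b->2 1c->2 2a->0 2b->0 2c->0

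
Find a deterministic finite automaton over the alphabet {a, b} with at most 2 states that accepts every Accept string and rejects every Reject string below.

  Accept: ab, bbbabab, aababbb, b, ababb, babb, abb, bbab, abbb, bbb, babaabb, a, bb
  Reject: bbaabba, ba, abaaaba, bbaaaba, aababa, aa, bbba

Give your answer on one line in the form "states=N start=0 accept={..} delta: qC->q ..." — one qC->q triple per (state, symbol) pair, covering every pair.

Grow the machine one transition at a time. Run the examples from 0; the earliest place one falls off (shortest prefix, ties alphabetical) gets sent to the lowest-numbered state that keeps every Accept/Reject pair distinguishable — a pair clashes when both reach the same state with identical unread suffix — and to a fresh state only if none does.
a: 0a undefined. 0a->0: no, a/aa meet in 0. Open state 1: 0a->1.
b: 0b undefined. 0b->0: no, a/ba meet in 1. 0b->1: ok.
aa: 1a undefined. 1a->0: ok.
ab: 1b undefined. 1b->0: no, ab/ba meet in 0. 1b->1: ok.
All examples now run through 2 states with every (state, symbol) defined. Accept strings end in {1}, Reject strings end in {0}; accept={1}.

states=2 start=0 accept={1} delta: 0a->1 0b->1 1a->0 1b->1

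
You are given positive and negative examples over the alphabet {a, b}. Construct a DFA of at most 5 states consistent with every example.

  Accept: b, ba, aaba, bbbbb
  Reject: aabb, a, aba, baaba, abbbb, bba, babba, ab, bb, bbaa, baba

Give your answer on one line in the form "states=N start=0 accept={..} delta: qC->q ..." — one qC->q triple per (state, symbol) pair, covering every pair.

Fold the examples into a partial DFA from state 0: repeatedly fix the first undefined (state, symbol) met by the shortest-then-alphabetical prefix, trying targets in increasing order and rejecting any under which an Accept and a Reject string meet in one state with the same remainder; add a state when all current targets are rejected. Accepting states are where Accept strings end.
a: 0a undefined. 0a->0: no, b/ab meet in 0 with "b" left. Open state 1: 0a->1.
b: 0b undefined. 0b->0: no, b/bb meet in 0. 0b->1: no, b/a meet in 1. Open state 2: 0b->2.
aa: 1a undefined. 1a->0: ok.
ab: 1b undefined. 1b->0: ok.
ba: 2a undefined. 2a->0: no, ba/ab meet in 0. 2a->1: no, ba/a meet in 1. 2a->2: ok.
bb: 2b undefined. 2b->0: no, b/abbbb meet in 2. 2b->1: no, bbbbb/aabb meet in 1. 2b->2: no, b/aabb meet in 2. Open state 3: 2b->3.
bba: 3a undefined. 3a->0: ok.
bbb: 3b undefined. 3b->0: no, bbbbb/aabb meet in 3. 3b->1: ok.
All examples now run through 4 states with every (state, symbol) defined. Accept strings end in {2}, Reject strings end in {0,1,3}; accept={2}.

states=4 start=0 accept={2} delta: 0a->1 0b->2 1a->0 1b->0 2a->2 2b->3 3a->0 3b->1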